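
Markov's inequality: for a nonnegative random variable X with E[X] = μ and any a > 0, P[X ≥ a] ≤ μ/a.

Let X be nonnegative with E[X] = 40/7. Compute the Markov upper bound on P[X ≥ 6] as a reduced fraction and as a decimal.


μ = E[X] = 40/7, a = 6.
Markov: P[X ≥ 6] ≤ μ/a = (40/7)/6 = 20/21.
Numerically: ≈ 0.952381.
(Since a = 6 > μ = 5.714286, the bound 20/21 is < 1 and informative.)

P[X ≥ 6] ≤ 20/21 ≈ 0.952381.


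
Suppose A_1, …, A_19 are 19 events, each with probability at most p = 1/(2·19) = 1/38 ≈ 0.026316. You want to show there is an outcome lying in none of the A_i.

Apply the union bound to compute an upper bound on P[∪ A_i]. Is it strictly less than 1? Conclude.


Union bound: P[∪_{i=1}^{19} A_i] ≤ Σ_i P[A_i] ≤ 19·p = 19·(1/38) = 1/2.
Numerically: 1/2 ≈ 0.500000.
Is 1/2 < 1? YES.
Since P[∪ A_i] ≤ 1/2 < 1, the complement has P[∩ A_i^c] ≥ 1 − 1/2 = 1/2 > 0, so some outcome avoids every A_i.

19·p = 1/2 ≈ 0.500000; existence CERTIFIED by the union bound.


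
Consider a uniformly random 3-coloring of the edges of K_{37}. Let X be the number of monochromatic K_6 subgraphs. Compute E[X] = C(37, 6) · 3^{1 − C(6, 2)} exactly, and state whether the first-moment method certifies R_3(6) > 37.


E[X] = C(37, 6) · 3^{1 − 15} = 2324784 · 3^{−14} = 2324784/4782969.
As a reduced fraction: E[X] = 774928/1594323 ≈ 0.48605.
Is E[X] < 1? YES.
Since E[X] < 1, there exists a 3-coloring of K_{37} with no monochromatic K_6; hence R_3(6) > 37.

E[X] = 774928/1594323 ≈ 0.48605; E[X] < 1, so R_3(6) > 37.


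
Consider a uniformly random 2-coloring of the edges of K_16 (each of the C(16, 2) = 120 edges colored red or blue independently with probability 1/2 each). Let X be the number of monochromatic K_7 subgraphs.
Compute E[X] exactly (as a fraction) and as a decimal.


Let X = Σ_S X_S over the C(16, 7) = 11440 subsets S of size 7, where X_S = 1 if the K_7 on S is monochromatic.
For a fixed S, the K_7 on S has C(7, 2) = 21 edges. P[all 21 edges red] = (1/2)^21, and likewise for blue, so P[monochromatic] = 2·(1/2)^21 = 2^{1 − 21} = 1/1048576.
By linearity: E[X] = C(16, 7) · 2^{1 − 21} = 11440 · 1/1048576 = 715/65536.
Numerically: E[X] ≈ 0.010910.

E[X] = C(16,7)·2^(1−C(7,2)) = 715/65536 ≈ 0.010910.


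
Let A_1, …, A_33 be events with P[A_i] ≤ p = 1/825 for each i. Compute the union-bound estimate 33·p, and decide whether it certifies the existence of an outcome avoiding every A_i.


Union bound: P[∪_{i=1}^{33} A_i] ≤ Σ_i P[A_i] ≤ 33·p = 33·(1/825) = 1/25.
Numerically: 1/25 ≈ 0.0400000.
Is 1/25 < 1? YES.
Since P[∪ A_i] ≤ 1/25 < 1, the complement has P[∩ A_i^c] ≥ 1 − 1/25 = 24/25 > 0, so some outcome avoids every A_i.

33·p = 1/25 ≈ 0.0400000; existence CERTIFIED by the union bound.


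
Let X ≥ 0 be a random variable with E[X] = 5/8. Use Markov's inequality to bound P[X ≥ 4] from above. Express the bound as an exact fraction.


μ = E[X] = 5/8, a = 4.
Markov: P[X ≥ 4] ≤ μ/a = (5/8)/4 = 5/32.
Numerically: ≈ 0.15625.
(Since a = 4 > μ = 0.62500, the bound 5/32 is < 1 and informative.)

P[X ≥ 4] ≤ 5/32 ≈ 0.15625.


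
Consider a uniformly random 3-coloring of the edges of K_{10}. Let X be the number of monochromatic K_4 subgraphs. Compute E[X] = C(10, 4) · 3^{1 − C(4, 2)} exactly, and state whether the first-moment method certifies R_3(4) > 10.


E[X] = C(10, 4) · 3^{1 − 6} = 210 · 3^{−5} = 210/243.
As a reduced fraction: E[X] = 70/81 ≈ 0.8641975.
Is E[X] < 1? YES.
Since E[X] < 1, there exists a 3-coloring of K_{10} with no monochromatic K_4; hence R_3(4) > 10.

E[X] = 70/81 ≈ 0.8641975; E[X] < 1, so R_3(4) > 10.


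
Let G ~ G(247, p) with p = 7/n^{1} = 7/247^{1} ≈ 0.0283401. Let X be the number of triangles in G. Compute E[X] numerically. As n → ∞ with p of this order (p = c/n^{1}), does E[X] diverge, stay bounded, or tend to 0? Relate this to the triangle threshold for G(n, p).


Number of potential triangles: C(247, 3) = 2481115.
Each occurs with probability p³ ≈ (0.0283401)³ ≈ 2.27616248e-05.
By linearity: E[X] = C(247, 3)·p³ ≈ 2481115 · 2.27616248e-05 ≈ 56.474209.
Here α = 1, so p = 7/n is exactly at the triangle threshold p ~ 1/n. Asymptotically E[X] → c³/6 = 7³/6 = 343/6 ≈ 57.166667, a bounded constant. In this regime the triangle count is asymptotically Poisson(c³/6).

E[X] ≈ 56.474209; in regime p = Θ(1/n^{1}) E[X] stays bounded (at the triangle threshold p ~ 1/n).


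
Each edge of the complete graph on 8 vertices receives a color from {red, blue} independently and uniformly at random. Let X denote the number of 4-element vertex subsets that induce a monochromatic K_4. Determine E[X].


Let X = Σ_S X_S over the C(8, 4) = 70 subsets S of size 4, where X_S = 1 if the K_4 on S is monochromatic.
For a fixed S, the K_4 on S has C(4, 2) = 6 edges. P[all 6 edges red] = (1/2)^6, and likewise for blue, so P[monochromatic] = 2·(1/2)^6 = 2^{1 − 6} = 1/32.
By linearity: E[X] = C(8, 4) · 2^{1 − 6} = 70 · 1/32 = 35/16.
Numerically: E[X] ≈ 2.1875.

E[X] = C(8,4)·2^(1−C(4,2)) = 35/16 ≈ 2.1875.


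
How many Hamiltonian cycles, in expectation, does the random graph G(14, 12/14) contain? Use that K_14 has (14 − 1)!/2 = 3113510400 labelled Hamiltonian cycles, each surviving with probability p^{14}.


K_14 has (14 − 1)!/2 = 3113510400 labelled Hamiltonian cycles.
For each such Hamiltonian cycle H, let X_H = 1 if all 14 edges of H are present in G. Then P[X_H = 1] = p^{14} = (6/7)^{14} = 78364164096/678223072849.
By linearity of expectation: E[X] = Σ_H E[X_H] = 3113510400 · p^{14} = 3113510400 · 78364164096/678223072849 = 34855377128600371200/96889010407.
Numerically: E[X] ≈ 3.6e+08.

E[X] = 3113510400 · (6/7)^{14} = 34855377128600371200/96889010407 ≈ 3.6e+08.


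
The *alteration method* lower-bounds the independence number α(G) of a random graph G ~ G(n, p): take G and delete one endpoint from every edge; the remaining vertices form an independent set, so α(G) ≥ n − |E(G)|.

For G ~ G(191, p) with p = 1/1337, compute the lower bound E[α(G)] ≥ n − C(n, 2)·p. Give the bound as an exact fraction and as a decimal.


E[|E(G)|] = C(191, 2)·p = 18145 · (1/1337) = 95/7.
E[α(G)] ≥ n − E[|E(G)|] = 191 − 95/7 = 1242/7.
Numerically: ≈ 177.4286.
(This is only a lower bound; the true E[α(G)] may be larger.)

E[α(G)] ≥ 1242/7 ≈ 177.4286.


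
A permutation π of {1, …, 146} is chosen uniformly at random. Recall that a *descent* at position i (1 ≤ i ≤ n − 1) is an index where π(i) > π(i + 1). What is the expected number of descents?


Write X = Σ X_I over i = 1, …, 145, with X_I the indicator of one descent.
There are 145 indicators.
For each fixed i, the pair (π(i), π(i+1)) is a uniformly random ordered pair of distinct values from {1, …, 146}; by symmetry P[π(i) > π(i+1)] = 1/2.
By linearity: E[X] = 145 · (1/2) = (146 − 1) · (1/2) = 145/2 ≈ 72.500000.

E[X] = 145/2 = 72.500000.


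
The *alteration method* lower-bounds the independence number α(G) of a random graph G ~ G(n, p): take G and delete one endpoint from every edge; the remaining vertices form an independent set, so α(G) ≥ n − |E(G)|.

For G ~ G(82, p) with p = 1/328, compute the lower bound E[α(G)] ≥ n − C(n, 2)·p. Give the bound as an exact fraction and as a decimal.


E[|E(G)|] = C(82, 2)·p = 3321 · (1/328) = 81/8.
E[α(G)] ≥ n − E[|E(G)|] = 82 − 81/8 = 575/8.
Numerically: ≈ 71.8750.
(This is only a lower bound; the true E[α(G)] may be larger.)

E[α(G)] ≥ 575/8 ≈ 71.8750.


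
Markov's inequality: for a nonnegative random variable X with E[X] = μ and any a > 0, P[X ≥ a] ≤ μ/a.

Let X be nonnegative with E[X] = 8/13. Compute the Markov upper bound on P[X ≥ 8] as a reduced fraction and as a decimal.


μ = E[X] = 8/13, a = 8.
Markov: P[X ≥ 8] ≤ μ/a = (8/13)/8 = 1/13.
Numerically: ≈ 0.07692.
(Since a = 8 > μ = 0.61538, the bound 1/13 is < 1 and informative.)

P[X ≥ 8] ≤ 1/13 ≈ 0.07692.


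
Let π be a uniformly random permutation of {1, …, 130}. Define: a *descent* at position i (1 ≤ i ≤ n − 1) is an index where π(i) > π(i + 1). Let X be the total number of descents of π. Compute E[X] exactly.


Write X = Σ X_I over i = 1, …, 129, with X_I the indicator of one descent.
There are 129 indicators.
For each fixed i, the pair (π(i), π(i+1)) is a uniformly random ordered pair of distinct values from {1, …, 130}; by symmetry P[π(i) > π(i+1)] = 1/2.
By linearity: E[X] = 129 · (1/2) = (130 − 1) · (1/2) = 129/2 ≈ 64.500.

E[X] = 129/2 = 64.500.


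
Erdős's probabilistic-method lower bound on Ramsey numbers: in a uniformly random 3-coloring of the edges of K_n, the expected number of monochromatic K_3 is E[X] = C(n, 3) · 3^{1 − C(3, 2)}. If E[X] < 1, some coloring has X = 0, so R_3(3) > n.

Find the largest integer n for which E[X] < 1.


We need C(n, 3) · 3^{1 − 3} < 1, i.e. C(n, 3) < 3^{3 − 1} = 9.
Check values of n near the boundary:
  n = 3: C(3, 3) = 1; 1 < 9? YES
  n = 4: C(4, 3) = 4; 4 < 9? YES
  n = 5: C(5, 3) = 10; 10 < 9? NO
  n = 6: C(6, 3) = 20; 20 < 9? NO
  n = 7: C(7, 3) = 35; 35 < 9? NO
The largest n with C(n, 3) < 9 is n = 4 (where E[X] = 4/9 ≈ 0.4444444). Hence R_3(3) > 4, i.e. R_3(3) ≥ 5.

Largest n = 4; hence R_3(3) > 4.


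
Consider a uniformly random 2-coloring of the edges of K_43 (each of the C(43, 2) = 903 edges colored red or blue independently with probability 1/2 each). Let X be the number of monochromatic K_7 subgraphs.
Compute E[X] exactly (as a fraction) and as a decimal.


Let X = Σ_S X_S over the C(43, 7) = 32224114 subsets S of size 7, where X_S = 1 if the K_7 on S is monochromatic.
For a fixed S, the K_7 on S has C(7, 2) = 21 edges. P[all 21 edges red] = (1/2)^21, and likewise for blue, so P[monochromatic] = 2·(1/2)^21 = 2^{1 − 21} = 1/1048576.
By linearity: E[X] = C(43, 7) · 2^{1 − 21} = 32224114 · 1/1048576 = 16112057/524288.
Numerically: E[X] ≈ 30.731310.

E[X] = C(43,7)·2^(1−C(7,2)) = 16112057/524288 ≈ 30.731310.


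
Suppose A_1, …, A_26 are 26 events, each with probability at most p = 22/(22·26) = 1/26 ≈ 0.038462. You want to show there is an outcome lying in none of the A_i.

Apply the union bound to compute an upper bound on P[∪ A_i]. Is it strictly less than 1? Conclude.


Union bound: P[∪_{i=1}^{26} A_i] ≤ Σ_i P[A_i] ≤ 26·p = 26·(1/26) = 1.
Numerically: 1 ≈ 1.000000.
Is 1 < 1? NO.
Since the bound 1 is ≥ 1, the union bound is uninformative here; it does NOT by itself certify existence.

26·p = 1 ≈ 1.000000; existence NOT certified by the union bound.


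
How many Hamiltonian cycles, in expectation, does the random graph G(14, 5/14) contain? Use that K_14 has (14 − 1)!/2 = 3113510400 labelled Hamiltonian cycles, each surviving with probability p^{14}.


K_14 has (14 − 1)!/2 = 3113510400 labelled Hamiltonian cycles.
For each such Hamiltonian cycle H, let X_H = 1 if all 14 edges of H are present in G. Then P[X_H = 1] = p^{14} = (5/14)^{14} = 6103515625/11112006825558016.
By linearity: E[X] = Σ_H E[X_H] = 3113510400 · p^{14} = 3113510400 · 6103515625/11112006825558016 = 5302276611328125/3100448333024.
Numerically: E[X] ≈ 1710.2.

E[X] = 3113510400 · (5/14)^{14} = 5302276611328125/3100448333024 ≈ 1710.2.


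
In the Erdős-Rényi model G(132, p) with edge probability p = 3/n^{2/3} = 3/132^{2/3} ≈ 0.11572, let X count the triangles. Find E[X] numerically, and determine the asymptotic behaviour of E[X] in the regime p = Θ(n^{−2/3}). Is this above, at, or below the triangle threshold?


Number of potential triangles: C(132, 3) = 374660.
Each occurs with probability p³ ≈ (0.11572)³ ≈ 1.5495868e-03.
By linearity: E[X] = C(132, 3)·p³ ≈ 374660 · 1.5495868e-03 ≈ 580.56818.
Since α = 2/3 < 1, p = c/n^{2/3} ≫ 1/n is above the triangle threshold p ~ 1/n. Asymptotically E[X] ~ (c³/6)·n^{3(1−α)} = (3³/6)·n^{1} → ∞; triangles are abundant w.h.p.

E[X] ≈ 580.56818; in regime p = Θ(1/n^{2/3}) E[X] diverges (above the triangle threshold p ~ 1/n).


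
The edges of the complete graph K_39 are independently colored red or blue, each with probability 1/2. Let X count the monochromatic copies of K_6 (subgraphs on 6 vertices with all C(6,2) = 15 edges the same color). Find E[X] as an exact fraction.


Let X = Σ_S X_S over the C(39, 6) = 3262623 subsets S of size 6, where X_S = 1 if the K_6 on S is monochromatic.
For a fixed S, the K_6 on S has C(6, 2) = 15 edges. P[all 15 edges red] = (1/2)^15, and likewise for blue, so P[monochromatic] = 2·(1/2)^15 = 2^{1 − 15} = 1/16384.
By linearity of expectation: E[X] = C(39, 6) · 2^{1 − 15} = 3262623 · 1/16384 = 3262623/16384.
Numerically: E[X] ≈ 199.135.

E[X] = C(39,6)·2^(1−C(6,2)) = 3262623/16384 ≈ 199.135.


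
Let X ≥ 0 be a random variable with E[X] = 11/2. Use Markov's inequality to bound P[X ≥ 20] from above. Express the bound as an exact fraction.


μ = E[X] = 11/2, a = 20.
Markov: P[X ≥ 20] ≤ μ/a = (11/2)/20 = 11/40.
Numerically: ≈ 0.27500.
(Since a = 20 > μ = 5.50000, the bound 11/40 is < 1 and informative.)

P[X ≥ 20] ≤ 11/40 ≈ 0.27500.


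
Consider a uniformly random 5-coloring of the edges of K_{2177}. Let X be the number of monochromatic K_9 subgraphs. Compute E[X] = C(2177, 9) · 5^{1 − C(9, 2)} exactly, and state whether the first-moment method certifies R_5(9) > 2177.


E[X] = C(2177, 9) · 5^{1 − 36} = 2976951400847999984172400 · 5^{−35} = 2976951400847999984172400/2910383045673370361328125.
As a reduced fraction: E[X] = 119078056033919999366896/116415321826934814453125 ≈ 1.023.
Is E[X] < 1? NO.
Since E[X] ≥ 1, the first-moment bound is inconclusive at n = 2177; it does NOT by itself certify R_5(9) > 2177.

E[X] = 119078056033919999366896/116415321826934814453125 ≈ 1.023; E[X] ≥ 1; first-moment method inconclusive here.


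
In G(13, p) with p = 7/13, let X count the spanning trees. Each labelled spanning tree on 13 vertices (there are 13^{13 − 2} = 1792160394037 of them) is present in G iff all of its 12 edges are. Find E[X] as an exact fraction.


K_13 has 13^{13 − 2} = 1792160394037 labelled spanning trees.
For each such spanning tree H, let X_H = 1 if all 12 edges of H are present in G. Then P[X_H = 1] = p^{12} = (7/13)^{12} = 13841287201/23298085122481.
Summing the indicators: E[X] = Σ_H E[X_H] = 1792160394037 · p^{12} = 1792160394037 · 13841287201/23298085122481 = 13841287201/13.
Numerically: E[X] ≈ 1.065e+09.

E[X] = 1792160394037 · (7/13)^{12} = 13841287201/13 ≈ 1.065e+09.


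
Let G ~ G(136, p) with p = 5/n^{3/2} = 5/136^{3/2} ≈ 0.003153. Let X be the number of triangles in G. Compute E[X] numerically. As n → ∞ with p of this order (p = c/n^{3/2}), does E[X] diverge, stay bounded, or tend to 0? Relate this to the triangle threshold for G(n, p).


Number of potential triangles: C(136, 3) = 410040.
Each occurs with probability p³ ≈ (0.003153)³ ≈ 3.133177e-08.
By linearity: E[X] = C(136, 3)·p³ ≈ 410040 · 3.133177e-08 ≈ 0.0128.
Since α = 3/2 > 1, p = c/n^{3/2} = o(1/n) is below the triangle threshold p ~ 1/n. Asymptotically E[X] ~ (c³/6)·n^{3(1−α)} = (5³/6)·n^{-1.5} → 0, so by Markov's inequality G has no triangles w.h.p.

E[X] ≈ 0.0128; in regime p = Θ(1/n^{3/2}) E[X] tends to 0 (below the triangle threshold p ~ 1/n).


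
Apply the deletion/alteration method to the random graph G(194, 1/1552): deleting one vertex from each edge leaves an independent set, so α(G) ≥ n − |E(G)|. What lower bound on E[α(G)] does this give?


E[|E(G)|] = C(194, 2)·p = 18721 · (1/1552) = 193/16.
E[α(G)] ≥ n − E[|E(G)|] = 194 − 193/16 = 2911/16.
Numerically: ≈ 181.937500.
(This is only a lower bound; the true E[α(G)] may be larger.)

E[α(G)] ≥ 2911/16 ≈ 181.937500.


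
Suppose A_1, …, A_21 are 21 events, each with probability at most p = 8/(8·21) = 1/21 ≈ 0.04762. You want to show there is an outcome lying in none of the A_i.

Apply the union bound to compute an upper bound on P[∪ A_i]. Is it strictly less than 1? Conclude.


Union bound: P[∪_{i=1}^{21} A_i] ≤ Σ_i P[A_i] ≤ 21·p = 21·(1/21) = 1.
Numerically: 1 ≈ 1.00000.
Is 1 < 1? NO.
Since the bound 1 is ≥ 1, the union bound is uninformative here; it does NOT by itself certify existence.

21·p = 1 ≈ 1.00000; existence NOT certified by the union bound.


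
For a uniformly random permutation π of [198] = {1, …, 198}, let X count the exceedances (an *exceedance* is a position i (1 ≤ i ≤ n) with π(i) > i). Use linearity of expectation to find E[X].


Write X = Σ_{i=1}^{198} X_i, where X_i = 1_{π(i) > i}.
For each fixed i, π(i) is uniform over {1, …, 198} (marginal of a uniform permutation), so P[π(i) > i] = (n − i)/n. Summing: Σ_{i=1}^{198} (n − i)/n = (0 + 1 + … + 197)/198 = 198(198 − 1)/(2·198) = (198 − 1)/2.
Hence E[X] = Σ_{i=1}^{198} (198 − i)/198 = 197/2 ≈ 98.5000.

E[X] = 197/2 = 98.5000.


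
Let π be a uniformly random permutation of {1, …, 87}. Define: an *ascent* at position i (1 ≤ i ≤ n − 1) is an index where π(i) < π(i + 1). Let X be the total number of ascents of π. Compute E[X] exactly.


Write X = Σ X_I over i = 1, …, 86, with X_I the indicator of one ascent.
There are 86 indicators.
For each fixed i, the pair (π(i), π(i+1)) is a uniformly random ordered pair of distinct values from {1, …, 87}; by symmetry P[π(i) < π(i+1)] = 1/2.
By linearity: E[X] = 86 · (1/2) = (87 − 1) · (1/2) = 43 ≈ 43.000.

E[X] = 43 = 43.000.


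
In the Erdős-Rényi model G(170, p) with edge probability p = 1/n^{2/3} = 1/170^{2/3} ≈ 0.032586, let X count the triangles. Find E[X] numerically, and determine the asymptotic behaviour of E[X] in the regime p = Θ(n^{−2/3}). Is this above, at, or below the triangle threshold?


Number of potential triangles: C(170, 3) = 804440.
Each occurs with probability p³ ≈ (0.032586)³ ≈ 3.4602076e-05.
By linearity: E[X] = C(170, 3)·p³ ≈ 804440 · 3.4602076e-05 ≈ 27.83529.
Since α = 2/3 < 1, p = c/n^{2/3} ≫ 1/n is above the triangle threshold p ~ 1/n. Asymptotically E[X] ~ (c³/6)·n^{3(1−α)} = (1³/6)·n^{1} → ∞; triangles are abundant w.h.p.

E[X] ≈ 27.83529; in regime p = Θ(1/n^{2/3}) E[X] diverges (above the triangle threshold p ~ 1/n).


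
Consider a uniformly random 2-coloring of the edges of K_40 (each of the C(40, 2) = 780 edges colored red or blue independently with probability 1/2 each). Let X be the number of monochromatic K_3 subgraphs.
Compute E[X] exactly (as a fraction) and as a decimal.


Let X = Σ_S X_S over the C(40, 3) = 9880 subsets S of size 3, where X_S = 1 if the K_3 on S is monochromatic.
For a fixed S, the K_3 on S has C(3, 2) = 3 edges. P[all 3 edges red] = (1/2)^3, and likewise for blue, so P[monochromatic] = 2·(1/2)^3 = 2^{1 − 3} = 1/4.
By linearity: E[X] = C(40, 3) · 2^{1 − 3} = 9880 · 1/4 = 2470.
Numerically: E[X] ≈ 2470.000.

E[X] = C(40,3)·2^(1−C(3,2)) = 2470 ≈ 2470.000.


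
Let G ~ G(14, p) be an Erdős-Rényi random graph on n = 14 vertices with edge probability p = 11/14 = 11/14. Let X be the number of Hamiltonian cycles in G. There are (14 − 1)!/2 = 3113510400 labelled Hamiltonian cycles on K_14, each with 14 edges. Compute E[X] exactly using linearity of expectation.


K_14 has (14 − 1)!/2 = 3113510400 labelled Hamiltonian cycles.
For each such Hamiltonian cycle H, let X_H = 1 if all 14 edges of H are present in G. Then P[X_H = 1] = p^{14} = (11/14)^{14} = 379749833583241/11112006825558016.
By linearity: E[X] = Σ_H E[X_H] = 3113510400 · p^{14} = 3113510400 · 379749833583241/11112006825558016 = 329898174179601037725/3100448333024.
Numerically: E[X] ≈ 1.06e+08.

E[X] = 3113510400 · (11/14)^{14} = 329898174179601037725/3100448333024 ≈ 1.06e+08.


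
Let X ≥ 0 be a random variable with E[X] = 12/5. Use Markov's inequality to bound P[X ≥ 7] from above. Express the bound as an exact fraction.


μ = E[X] = 12/5, a = 7.
Markov: P[X ≥ 7] ≤ μ/a = (12/5)/7 = 12/35.
Numerically: ≈ 0.3429.
(Since a = 7 > μ = 2.4000, the bound 12/35 is < 1 and informative.)

P[X ≥ 7] ≤ 12/35 ≈ 0.3429.


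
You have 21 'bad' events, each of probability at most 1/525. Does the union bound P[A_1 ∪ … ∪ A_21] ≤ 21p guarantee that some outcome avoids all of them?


Union bound: P[∪_{i=1}^{21} A_i] ≤ Σ_i P[A_i] ≤ 21·p = 21·(1/525) = 1/25.
Numerically: 1/25 ≈ 0.0400.
Is 1/25 < 1? YES.
Since P[∪ A_i] ≤ 1/25 < 1, the complement has P[∩ A_i^c] ≥ 1 − 1/25 = 24/25 > 0, so some outcome avoids every A_i.

21·p = 1/25 ≈ 0.0400; existence CERTIFIED by the union bound.


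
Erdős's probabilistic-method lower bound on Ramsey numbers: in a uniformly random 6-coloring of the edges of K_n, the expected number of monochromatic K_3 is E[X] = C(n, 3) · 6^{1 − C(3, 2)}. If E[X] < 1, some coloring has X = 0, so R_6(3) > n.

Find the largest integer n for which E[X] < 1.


We need C(n, 3) · 6^{1 − 3} < 1, i.e. C(n, 3) < 6^{3 − 1} = 36.
Check values of n near the boundary:
  n = 3: C(3, 3) = 1; 1 < 36? YES
  n = 4: C(4, 3) = 4; 4 < 36? YES
  n = 5: C(5, 3) = 10; 10 < 36? YES
  n = 6: C(6, 3) = 20; 20 < 36? YES
  n = 7: C(7, 3) = 35; 35 < 36? YES
  n = 8: C(8, 3) = 56; 56 < 36? NO
  n = 9: C(9, 3) = 84; 84 < 36? NO
The largest n with C(n, 3) < 36 is n = 7 (where E[X] = 35/36 ≈ 0.972222). Hence R_6(3) > 7, i.e. R_6(3) ≥ 8.

Largest n = 7; hence R_6(3) > 7.


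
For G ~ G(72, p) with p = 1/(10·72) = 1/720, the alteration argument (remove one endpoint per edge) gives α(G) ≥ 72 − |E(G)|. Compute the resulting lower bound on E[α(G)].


E[|E(G)|] = C(72, 2)·p = 2556 · (1/720) = 71/20.
E[α(G)] ≥ n − E[|E(G)|] = 72 − 71/20 = 1369/20.
Numerically: ≈ 68.450.
(This is only a lower bound; the true E[α(G)] may be larger.)

E[α(G)] ≥ 1369/20 ≈ 68.450.


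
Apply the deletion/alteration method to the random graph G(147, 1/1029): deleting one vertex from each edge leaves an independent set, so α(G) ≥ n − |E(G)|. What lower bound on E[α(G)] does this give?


E[|E(G)|] = C(147, 2)·p = 10731 · (1/1029) = 73/7.
E[α(G)] ≥ n − E[|E(G)|] = 147 − 73/7 = 956/7.
Numerically: ≈ 136.571.
(This is only a lower bound; the true E[α(G)] may be larger.)

E[α(G)] ≥ 956/7 ≈ 136.571.


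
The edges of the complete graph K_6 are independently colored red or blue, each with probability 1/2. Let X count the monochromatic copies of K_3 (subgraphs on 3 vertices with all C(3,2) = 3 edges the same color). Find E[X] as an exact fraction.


Let X = Σ_S X_S over the C(6, 3) = 20 subsets S of size 3, where X_S = 1 if the K_3 on S is monochromatic.
For a fixed S, the K_3 on S has C(3, 2) = 3 edges. P[all 3 edges red] = (1/2)^3, and likewise for blue, so P[monochromatic] = 2·(1/2)^3 = 2^{1 − 3} = 1/4.
By linearity: E[X] = C(6, 3) · 2^{1 − 3} = 20 · 1/4 = 5.
Numerically: E[X] ≈ 5.000000.

E[X] = C(6,3)·2^(1−C(3,2)) = 5 ≈ 5.000000.


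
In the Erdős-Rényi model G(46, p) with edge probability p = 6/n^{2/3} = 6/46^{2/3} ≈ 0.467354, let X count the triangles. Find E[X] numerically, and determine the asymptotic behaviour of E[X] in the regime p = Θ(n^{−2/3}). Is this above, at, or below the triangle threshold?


Number of potential triangles: C(46, 3) = 15180.
Each occurs with probability p³ ≈ (0.467354)³ ≈ 1.02079395e-01.
By linearity: E[X] = C(46, 3)·p³ ≈ 15180 · 1.02079395e-01 ≈ 1549.565217.
Since α = 2/3 < 1, p = c/n^{2/3} ≫ 1/n is above the triangle threshold p ~ 1/n. Asymptotically E[X] ~ (c³/6)·n^{3(1−α)} = (6³/6)·n^{1} → ∞; triangles are abundant w.h.p.

E[X] ≈ 1549.565217; in regime p = Θ(1/n^{2/3}) E[X] diverges (above the triangle threshold p ~ 1/n).


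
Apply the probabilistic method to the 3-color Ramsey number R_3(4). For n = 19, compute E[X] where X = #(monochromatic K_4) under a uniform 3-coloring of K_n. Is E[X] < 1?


E[X] = C(19, 4) · 3^{1 − 6} = 3876 · 3^{−5} = 3876/243.
As a reduced fraction: E[X] = 1292/81 ≈ 15.9506173.
Is E[X] < 1? NO.
Since E[X] ≥ 1, the first-moment bound is inconclusive at n = 19; it does NOT by itself certify R_3(4) > 19.

E[X] = 1292/81 ≈ 15.9506173; E[X] ≥ 1; first-moment method inconclusive here.


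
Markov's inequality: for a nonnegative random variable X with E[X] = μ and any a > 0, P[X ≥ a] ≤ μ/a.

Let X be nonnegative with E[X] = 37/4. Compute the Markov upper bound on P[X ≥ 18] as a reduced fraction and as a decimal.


μ = E[X] = 37/4, a = 18.
Markov: P[X ≥ 18] ≤ μ/a = (37/4)/18 = 37/72.
Numerically: ≈ 0.5139.
(Since a = 18 > μ = 9.2500, the bound 37/72 is < 1 and informative.)

P[X ≥ 18] ≤ 37/72 ≈ 0.5139.


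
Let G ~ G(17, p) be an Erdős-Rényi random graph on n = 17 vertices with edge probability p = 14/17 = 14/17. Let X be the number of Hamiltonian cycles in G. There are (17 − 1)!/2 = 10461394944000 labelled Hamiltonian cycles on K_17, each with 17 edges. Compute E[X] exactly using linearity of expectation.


K_17 has (17 − 1)!/2 = 10461394944000 labelled Hamiltonian cycles.
For each such Hamiltonian cycle H, let X_H = 1 if all 17 edges of H are present in G. Then P[X_H = 1] = p^{17} = (14/17)^{17} = 30491346729331195904/827240261886336764177.
Summing the indicators: E[X] = Σ_H E[X_H] = 10461394944000 · p^{17} = 10461394944000 · 30491346729331195904/827240261886336764177 = 318982020509976309331579109376000/827240261886336764177.
Numerically: E[X] ≈ 3.85598e+11.

E[X] = 10461394944000 · (14/17)^{17} = 318982020509976309331579109376000/827240261886336764177 ≈ 3.85598e+11.


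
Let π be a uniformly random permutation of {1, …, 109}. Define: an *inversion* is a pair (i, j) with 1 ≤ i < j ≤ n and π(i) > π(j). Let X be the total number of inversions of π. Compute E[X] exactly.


Write X = Σ X_I over the C(109, 2) = 5886 pairs i < j, with X_I the indicator of one inversion.
There are 5886 indicators.
For each fixed pair i < j, the values π(i) and π(j) are two distinct elements of {1, …, 109} in uniformly random order; by symmetry P[π(i) > π(j)] = 1/2.
By linearity: E[X] = 5886 · (1/2) = C(109, 2) · (1/2) = 5886/2 = 2943 ≈ 2943.000000.

E[X] = 2943 = 2943.000000.


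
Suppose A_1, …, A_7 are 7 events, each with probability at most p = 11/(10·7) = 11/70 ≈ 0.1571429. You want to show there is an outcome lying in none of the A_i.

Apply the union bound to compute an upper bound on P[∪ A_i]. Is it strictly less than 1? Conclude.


Union bound: P[∪_{i=1}^{7} A_i] ≤ Σ_i P[A_i] ≤ 7·p = 7·(11/70) = 11/10.
Numerically: 11/10 ≈ 1.1000000.
Is 11/10 < 1? NO.
Since the bound 11/10 is ≥ 1, the union bound is uninformative here; it does NOT by itself certify existence.

7·p = 11/10 ≈ 1.1000000; existence NOT certified by the union bound.


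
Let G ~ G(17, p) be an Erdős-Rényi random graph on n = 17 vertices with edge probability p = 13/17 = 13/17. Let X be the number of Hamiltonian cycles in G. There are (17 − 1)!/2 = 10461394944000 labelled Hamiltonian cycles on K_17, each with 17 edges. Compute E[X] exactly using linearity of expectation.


K_17 has (17 − 1)!/2 = 10461394944000 labelled Hamiltonian cycles.
For each such Hamiltonian cycle H, let X_H = 1 if all 17 edges of H are present in G. Then P[X_H = 1] = p^{17} = (13/17)^{17} = 8650415919381337933/827240261886336764177.
By linearity of expectation: E[X] = Σ_H E[X_H] = 10461394944000 · p^{17} = 10461394944000 · 8650415919381337933/827240261886336764177 = 90495417362513040260241610752000/827240261886336764177.
Numerically: E[X] ≈ 1.094e+11.

E[X] = 10461394944000 · (13/17)^{17} = 90495417362513040260241610752000/827240261886336764177 ≈ 1.094e+11.


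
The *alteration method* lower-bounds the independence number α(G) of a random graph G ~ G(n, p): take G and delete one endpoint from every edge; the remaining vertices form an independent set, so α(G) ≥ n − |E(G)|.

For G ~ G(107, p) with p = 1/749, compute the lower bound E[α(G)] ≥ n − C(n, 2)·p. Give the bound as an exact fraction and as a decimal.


E[|E(G)|] = C(107, 2)·p = 5671 · (1/749) = 53/7.
E[α(G)] ≥ n − E[|E(G)|] = 107 − 53/7 = 696/7.
Numerically: ≈ 99.429.
(This is only a lower bound; the true E[α(G)] may be larger.)

E[α(G)] ≥ 696/7 ≈ 99.429.


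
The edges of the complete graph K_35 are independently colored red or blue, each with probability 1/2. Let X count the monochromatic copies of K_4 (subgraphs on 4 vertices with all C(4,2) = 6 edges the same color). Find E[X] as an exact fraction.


Let X = Σ_S X_S over the C(35, 4) = 52360 subsets S of size 4, where X_S = 1 if the K_4 on S is monochromatic.
For a fixed S, the K_4 on S has C(4, 2) = 6 edges. P[all 6 edges red] = (1/2)^6, and likewise for blue, so P[monochromatic] = 2·(1/2)^6 = 2^{1 − 6} = 1/32.
Summing: E[X] = C(35, 4) · 2^{1 − 6} = 52360 · 1/32 = 6545/4.
Numerically: E[X] ≈ 1636.25000.

E[X] = C(35,4)·2^(1−C(4,2)) = 6545/4 ≈ 1636.25000.


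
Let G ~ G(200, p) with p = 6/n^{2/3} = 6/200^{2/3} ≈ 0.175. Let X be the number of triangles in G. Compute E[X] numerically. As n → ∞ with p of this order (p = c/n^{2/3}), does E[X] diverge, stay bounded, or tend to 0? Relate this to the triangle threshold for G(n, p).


Number of potential triangles: C(200, 3) = 1313400.
Each occurs with probability p³ ≈ (0.175)³ ≈ 5.40000e-03.
By linearity: E[X] = C(200, 3)·p³ ≈ 1313400 · 5.40000e-03 ≈ 7092.360.
Since α = 2/3 < 1, p = c/n^{2/3} ≫ 1/n is above the triangle threshold p ~ 1/n. Asymptotically E[X] ~ (c³/6)·n^{3(1−α)} = (6³/6)·n^{1} → ∞; triangles are abundant w.h.p.

E[X] ≈ 7092.360; in regime p = Θ(1/n^{2/3}) E[X] diverges (above the triangle threshold p ~ 1/n).


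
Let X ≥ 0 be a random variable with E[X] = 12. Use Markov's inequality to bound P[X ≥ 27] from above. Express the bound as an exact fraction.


μ = E[X] = 12, a = 27.
Markov: P[X ≥ 27] ≤ μ/a = (12)/27 = 4/9.
Numerically: ≈ 0.4444.
(Since a = 27 > μ = 12.0000, the bound 4/9 is < 1 and informative.)

P[X ≥ 27] ≤ 4/9 ≈ 0.4444.


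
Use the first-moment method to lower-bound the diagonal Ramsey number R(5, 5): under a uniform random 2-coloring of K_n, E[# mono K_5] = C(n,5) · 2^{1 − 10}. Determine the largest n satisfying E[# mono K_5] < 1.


We need C(n, 5) · 2^{1 − 10} < 1, i.e. C(n, 5) < 2^{10 − 1} = 512.
Check values of n near the boundary:
  n = 10: C(10, 5) = 252; 252 < 512? YES
  n = 11: C(11, 5) = 462; 462 < 512? YES
  n = 12: C(12, 5) = 792; 792 < 512? NO
The largest n with C(n, 5) < 512 is n = 11 (where E[X] = 231/256 ≈ 0.9023438). Hence R(5, 5) > 11, i.e. R(5, 5) ≥ 12.

Largest n = 11; hence R(5, 5) > 11.


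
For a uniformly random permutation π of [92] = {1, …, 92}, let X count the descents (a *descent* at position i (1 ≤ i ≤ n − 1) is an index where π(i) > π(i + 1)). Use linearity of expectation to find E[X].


Write X = Σ X_I over i = 1, …, 91, with X_I the indicator of one descent.
There are 91 indicators.
For each fixed i, the pair (π(i), π(i+1)) is a uniformly random ordered pair of distinct values from {1, …, 92}; by symmetry P[π(i) > π(i+1)] = 1/2.
By linearity: E[X] = 91 · (1/2) = (92 − 1) · (1/2) = 91/2 ≈ 45.500000.

E[X] = 91/2 = 45.500000.


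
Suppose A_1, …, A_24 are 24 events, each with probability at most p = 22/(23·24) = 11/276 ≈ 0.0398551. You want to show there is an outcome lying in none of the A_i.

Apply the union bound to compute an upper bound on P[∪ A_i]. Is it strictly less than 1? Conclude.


Union bound: P[∪_{i=1}^{24} A_i] ≤ Σ_i P[A_i] ≤ 24·p = 24·(11/276) = 22/23.
Numerically: 22/23 ≈ 0.9565217.
Is 22/23 < 1? YES.
Since P[∪ A_i] ≤ 22/23 < 1, the complement has P[∩ A_i^c] ≥ 1 − 22/23 = 1/23 > 0, so some outcome avoids every A_i.

24·p = 22/23 ≈ 0.9565217; existence CERTIFIED by the union bound.


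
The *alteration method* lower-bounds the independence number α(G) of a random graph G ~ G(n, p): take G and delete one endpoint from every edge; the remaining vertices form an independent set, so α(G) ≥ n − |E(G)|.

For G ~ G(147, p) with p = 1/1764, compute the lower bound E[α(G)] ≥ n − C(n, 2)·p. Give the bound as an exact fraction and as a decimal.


E[|E(G)|] = C(147, 2)·p = 10731 · (1/1764) = 73/12.
E[α(G)] ≥ n − E[|E(G)|] = 147 − 73/12 = 1691/12.
Numerically: ≈ 140.916667.
(This is only a lower bound; the true E[α(G)] may be larger.)

E[α(G)] ≥ 1691/12 ≈ 140.916667.


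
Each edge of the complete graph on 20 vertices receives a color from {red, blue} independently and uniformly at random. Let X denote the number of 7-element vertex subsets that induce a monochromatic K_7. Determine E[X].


Let X = Σ_S X_S over the C(20, 7) = 77520 subsets S of size 7, where X_S = 1 if the K_7 on S is monochromatic.
For a fixed S, the K_7 on S has C(7, 2) = 21 edges. P[all 21 edges red] = (1/2)^21, and likewise for blue, so P[monochromatic] = 2·(1/2)^21 = 2^{1 − 21} = 1/1048576.
By linearity of expectation: E[X] = C(20, 7) · 2^{1 − 21} = 77520 · 1/1048576 = 4845/65536.
Numerically: E[X] ≈ 0.073929.

E[X] = C(20,7)·2^(1−C(7,2)) = 4845/65536 ≈ 0.073929.


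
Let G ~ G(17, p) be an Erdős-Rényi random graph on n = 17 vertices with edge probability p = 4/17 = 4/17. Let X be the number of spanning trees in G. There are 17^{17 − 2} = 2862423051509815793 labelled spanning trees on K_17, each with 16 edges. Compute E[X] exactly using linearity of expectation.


K_17 has 17^{17 − 2} = 2862423051509815793 labelled spanning trees.
For each such spanning tree H, let X_H = 1 if all 16 edges of H are present in G. Then P[X_H = 1] = p^{16} = (4/17)^{16} = 4294967296/48661191875666868481.
By linearity of expectation: E[X] = Σ_H E[X_H] = 2862423051509815793 · p^{16} = 2862423051509815793 · 4294967296/48661191875666868481 = 4294967296/17.
Numerically: E[X] ≈ 2.5265e+08.

E[X] = 2862423051509815793 · (4/17)^{16} = 4294967296/17 ≈ 2.5265e+08.


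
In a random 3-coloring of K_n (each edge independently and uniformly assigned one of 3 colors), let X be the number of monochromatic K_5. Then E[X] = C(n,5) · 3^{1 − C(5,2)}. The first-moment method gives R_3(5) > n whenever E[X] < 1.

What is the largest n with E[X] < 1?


We need C(n, 5) · 3^{1 − 10} < 1, i.e. C(n, 5) < 3^{10 − 1} = 19683.
Check values of n near the boundary:
  n = 19: C(19, 5) = 11628; 11628 < 19683? YES
  n = 20: C(20, 5) = 15504; 15504 < 19683? YES
  n = 21: C(21, 5) = 20349; 20349 < 19683? NO
  n = 22: C(22, 5) = 26334; 26334 < 19683? NO
  n = 23: C(23, 5) = 33649; 33649 < 19683? NO
The largest n with C(n, 5) < 19683 is n = 20 (where E[X] = 5168/6561 ≈ 0.7876848). Hence R_3(5) > 20, i.e. R_3(5) ≥ 21.

Largest n = 20; hence R_3(5) > 20.


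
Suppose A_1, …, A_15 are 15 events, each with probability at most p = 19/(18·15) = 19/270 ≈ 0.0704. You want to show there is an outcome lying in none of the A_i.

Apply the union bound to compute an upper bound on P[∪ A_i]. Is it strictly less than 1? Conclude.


Union bound: P[∪_{i=1}^{15} A_i] ≤ Σ_i P[A_i] ≤ 15·p = 15·(19/270) = 19/18.
Numerically: 19/18 ≈ 1.0556.
Is 19/18 < 1? NO.
Since the bound 19/18 is ≥ 1, the union bound is uninformative here; it does NOT by itself certify existence.

15·p = 19/18 ≈ 1.0556; existence NOT certified by the union bound.


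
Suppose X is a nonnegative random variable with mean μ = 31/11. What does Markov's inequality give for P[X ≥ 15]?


μ = E[X] = 31/11, a = 15.
Markov: P[X ≥ 15] ≤ μ/a = (31/11)/15 = 31/165.
Numerically: ≈ 0.188.
(Since a = 15 > μ = 2.818, the bound 31/165 is < 1 and informative.)

P[X ≥ 15] ≤ 31/165 ≈ 0.188.


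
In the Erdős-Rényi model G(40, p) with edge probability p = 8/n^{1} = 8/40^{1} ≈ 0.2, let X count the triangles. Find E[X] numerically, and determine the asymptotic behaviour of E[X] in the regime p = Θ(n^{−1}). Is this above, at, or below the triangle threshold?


Number of potential triangles: C(40, 3) = 9880.
Each occurs with probability p³ ≈ (0.2)³ ≈ 8.00000000e-03.
By linearity: E[X] = C(40, 3)·p³ ≈ 9880 · 8.00000000e-03 ≈ 79.040000.
Here α = 1, so p = 8/n is exactly at the triangle threshold p ~ 1/n. Asymptotically E[X] → c³/6 = 8³/6 = 256/3 ≈ 85.333333, a bounded constant. In this regime the triangle count is asymptotically Poisson(c³/6).

E[X] ≈ 79.040000; in regime p = Θ(1/n^{1}) E[X] stays bounded (at the triangle threshold p ~ 1/n).


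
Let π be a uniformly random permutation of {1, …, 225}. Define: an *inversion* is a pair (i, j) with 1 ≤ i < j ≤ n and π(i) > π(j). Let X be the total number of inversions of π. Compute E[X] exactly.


Write X = Σ X_I over the C(225, 2) = 25200 pairs i < j, with X_I the indicator of one inversion.
There are 25200 indicators.
For each fixed pair i < j, the values π(i) and π(j) are two distinct elements of {1, …, 225} in uniformly random order; by symmetry P[π(i) > π(j)] = 1/2.
By linearity: E[X] = 25200 · (1/2) = C(225, 2) · (1/2) = 25200/2 = 12600 ≈ 12600.000.

E[X] = 12600 = 12600.000.


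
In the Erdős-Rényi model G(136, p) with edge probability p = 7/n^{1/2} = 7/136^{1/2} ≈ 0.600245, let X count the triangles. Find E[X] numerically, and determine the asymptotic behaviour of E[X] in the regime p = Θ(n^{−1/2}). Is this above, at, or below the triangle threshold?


Number of potential triangles: C(136, 3) = 410040.
Each occurs with probability p³ ≈ (0.600245)³ ≈ 2.16264760e-01.
By linearity: E[X] = C(136, 3)·p³ ≈ 410040 · 2.16264760e-01 ≈ 88677.202166.
Since α = 1/2 < 1, p = c/n^{1/2} ≫ 1/n is above the triangle threshold p ~ 1/n. Asymptotically E[X] ~ (c³/6)·n^{3(1−α)} = (7³/6)·n^{1.5} → ∞; triangles are abundant w.h.p.

E[X] ≈ 88677.202166; in regime p = Θ(1/n^{1/2}) E[X] diverges (above the triangle threshold p ~ 1/n).


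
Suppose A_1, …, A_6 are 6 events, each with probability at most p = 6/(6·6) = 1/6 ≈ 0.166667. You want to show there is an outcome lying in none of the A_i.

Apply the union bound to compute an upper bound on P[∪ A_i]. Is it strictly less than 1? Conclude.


Union bound: P[∪_{i=1}^{6} A_i] ≤ Σ_i P[A_i] ≤ 6·p = 6·(1/6) = 1.
Numerically: 1 ≈ 1.000000.
Is 1 < 1? NO.
Since the bound 1 is ≥ 1, the union bound is uninformative here; it does NOT by itself certify existence.

6·p = 1 ≈ 1.000000; existence NOT certified by the union bound.


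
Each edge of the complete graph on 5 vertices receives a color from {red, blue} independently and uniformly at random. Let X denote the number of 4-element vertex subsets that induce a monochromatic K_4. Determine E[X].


Let X = Σ_S X_S over the C(5, 4) = 5 subsets S of size 4, where X_S = 1 if the K_4 on S is monochromatic.
For a fixed S, the K_4 on S has C(4, 2) = 6 edges. P[all 6 edges red] = (1/2)^6, and likewise for blue, so P[monochromatic] = 2·(1/2)^6 = 2^{1 − 6} = 1/32.
By linearity of expectation: E[X] = C(5, 4) · 2^{1 − 6} = 5 · 1/32 = 5/32.
Numerically: E[X] ≈ 0.156250.

E[X] = C(5,4)·2^(1−C(4,2)) = 5/32 ≈ 0.156250.


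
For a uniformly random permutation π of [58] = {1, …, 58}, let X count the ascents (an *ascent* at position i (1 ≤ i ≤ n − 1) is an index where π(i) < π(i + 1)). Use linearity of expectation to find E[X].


Write X = Σ X_I over i = 1, …, 57, with X_I the indicator of one ascent.
There are 57 indicators.
For each fixed i, the pair (π(i), π(i+1)) is a uniformly random ordered pair of distinct values from {1, …, 58}; by symmetry P[π(i) < π(i+1)] = 1/2.
By linearity: E[X] = 57 · (1/2) = (58 − 1) · (1/2) = 57/2 ≈ 28.50000.

E[X] = 57/2 = 28.50000.


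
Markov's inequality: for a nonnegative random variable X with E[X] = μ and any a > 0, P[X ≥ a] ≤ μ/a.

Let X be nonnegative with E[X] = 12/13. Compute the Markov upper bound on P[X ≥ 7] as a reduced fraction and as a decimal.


μ = E[X] = 12/13, a = 7.
Markov: P[X ≥ 7] ≤ μ/a = (12/13)/7 = 12/91.
Numerically: ≈ 0.131868.
(Since a = 7 > μ = 0.923077, the bound 12/91 is < 1 and informative.)

P[X ≥ 7] ≤ 12/91 ≈ 0.131868.
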